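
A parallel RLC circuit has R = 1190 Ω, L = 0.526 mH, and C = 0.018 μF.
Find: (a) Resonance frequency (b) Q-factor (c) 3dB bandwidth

Step 1 — Resonance: ω₀ = 1/√(LC) = 1/√(0.000526·1.8e-08) = 3.25e+05 rad/s.
Step 2 — f₀ = ω₀/(2π) = 5.172e+04 Hz.
Step 3 — Parallel Q: Q = R/(ω₀L) = 1190/(3.25e+05·0.000526) = 6.961.
Step 4 — Bandwidth: Δω = ω₀/Q = 4.669e+04 rad/s; BW = Δω/(2π) = 7430 Hz.

(a) f₀ = 5.172e+04 Hz  (b) Q = 6.961  (c) BW = 7430 Hz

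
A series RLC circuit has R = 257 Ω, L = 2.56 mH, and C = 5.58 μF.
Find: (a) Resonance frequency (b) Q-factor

Step 1 — Resonance condition Im(Z)=0 gives ω₀ = 1/√(LC).
Step 2 — ω₀ = 1/√(0.00256·5.58e-06) = 8367 rad/s.
Step 3 — f₀ = ω₀/(2π) = 1332 Hz.
Step 4 — Series Q: Q = ω₀L/R = 8367·0.00256/257 = 0.08334.

(a) f₀ = 1332 Hz  (b) Q = 0.08334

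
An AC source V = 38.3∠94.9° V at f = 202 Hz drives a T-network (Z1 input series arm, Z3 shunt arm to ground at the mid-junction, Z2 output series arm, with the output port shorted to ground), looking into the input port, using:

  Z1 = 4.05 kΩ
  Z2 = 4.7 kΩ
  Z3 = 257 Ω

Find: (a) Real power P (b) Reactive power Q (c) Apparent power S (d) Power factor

Step 1 — Angular frequency: ω = 2π·f = 2π·202 = 1269 rad/s.
Step 2 — Component impedances:
  Z1: Z = R = 4050 Ω
  Z2: Z = R = 4700 Ω
  Z3: Z = R = 257 Ω
Step 3 — With the output port shorted to ground, the output series arm Z2 runs from the junction to ground; the shunt arm Z3 also runs from the junction to ground. They appear in parallel: Z3 || Z2 = 243.7 Ω.
Step 4 — Series with input arm Z1: Z_in = Z1 + (Z3 || Z2) = 4294 Ω = 4294∠0.0° Ω.
Step 5 — Source phasor: V = 38.3∠94.9° V = -3.271 + j38.16 V.
Step 6 — Current: I = V / Z = -0.0007619 + j0.008887 A = 0.00892∠94.9° A.
Step 7 — Complex power: S = V·I* = 0.3416 VA.
Step 8 — Real power: P = Re(S) = 0.3416 W.
Step 9 — Reactive power: Q = Im(S) = 0 VAR.
Step 10 — Apparent power: |S| = 0.3416 VA.
Step 11 — Power factor: PF = P/|S| = 1 (unity).

(a) P = 0.3416 W  (b) Q = 0 VAR  (c) S = 0.3416 VA  (d) PF = 1 (unity)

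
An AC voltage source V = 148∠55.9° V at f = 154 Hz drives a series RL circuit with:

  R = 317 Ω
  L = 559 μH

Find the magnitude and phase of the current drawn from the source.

Step 1 — Angular frequency: ω = 2π·f = 2π·154 = 967.6 rad/s.
Step 2 — Component impedances:
  R: Z = R = 317 Ω
  L: Z = jωL = j·967.6·0.000559 = 0 + j0.5409 Ω
Step 3 — Series combination: Z_total = R + L = 317 + j0.5409 Ω = 317∠0.1° Ω.
Step 4 — Source phasor: V = 148∠55.9° V = 82.97 + j122.6 V.
Step 5 — Ohm's law: I = V / Z_total = (82.97 + j122.6) / (317 + j0.5409) = 0.2624 + j0.3862 A.
Step 6 — Convert to polar: |I| = 0.4669 A, ∠I = 55.8°.

I = 0.4669∠55.8° A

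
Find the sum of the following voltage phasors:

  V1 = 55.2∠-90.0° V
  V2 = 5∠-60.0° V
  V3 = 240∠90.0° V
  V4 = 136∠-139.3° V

Step 1 — Convert each phasor to rectangular form:
  V1 = 55.2·(cos(-90.0°) + j·sin(-90.0°)) = 0 - j55.2 V
  V2 = 5·(cos(-60.0°) + j·sin(-60.0°)) = 2.5 - j4.33 V
  V3 = 240·(cos(90.0°) + j·sin(90.0°)) = 0 + j240 V
  V4 = 136·(cos(-139.3°) + j·sin(-139.3°)) = -103.1 - j88.69 V
Step 2 — Sum components: V_total = -100.6 + j91.78 V.
Step 3 — Convert to polar: |V_total| = 136.2 V, ∠V_total = 137.6°.

V_total = 136.2∠137.6° V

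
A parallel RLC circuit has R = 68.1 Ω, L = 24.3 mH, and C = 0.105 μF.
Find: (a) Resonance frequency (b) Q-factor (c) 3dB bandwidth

Step 1 — Resonance: ω₀ = 1/√(LC) = 1/√(0.0243·1.05e-07) = 1.98e+04 rad/s.
Step 2 — f₀ = ω₀/(2π) = 3151 Hz.
Step 3 — Parallel Q: Q = R/(ω₀L) = 68.1/(1.98e+04·0.0243) = 0.1416.
Step 4 — Bandwidth: Δω = ω₀/Q = 1.399e+05 rad/s; BW = Δω/(2π) = 2.226e+04 Hz.

(a) f₀ = 3151 Hz  (b) Q = 0.1416  (c) BW = 2.226e+04 Hz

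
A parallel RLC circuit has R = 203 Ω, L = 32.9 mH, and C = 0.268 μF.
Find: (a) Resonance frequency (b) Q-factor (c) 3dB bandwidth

Step 1 — Resonance: ω₀ = 1/√(LC) = 1/√(0.0329·2.68e-07) = 1.065e+04 rad/s.
Step 2 — f₀ = ω₀/(2π) = 1695 Hz.
Step 3 — Parallel Q: Q = R/(ω₀L) = 203/(1.065e+04·0.0329) = 0.5794.
Step 4 — Bandwidth: Δω = ω₀/Q = 1.838e+04 rad/s; BW = Δω/(2π) = 2925 Hz.

(a) f₀ = 1695 Hz  (b) Q = 0.5794  (c) BW = 2925 Hz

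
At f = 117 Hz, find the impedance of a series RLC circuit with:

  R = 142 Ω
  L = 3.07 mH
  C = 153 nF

Step 1 — Angular frequency: ω = 2π·f = 2π·117 = 735.1 rad/s.
Step 2 — Component impedances:
  R: Z = R = 142 Ω
  L: Z = jωL = j·735.1·0.00307 = 0 + j2.257 Ω
  C: Z = 1/(jωC) = -j/(ω·C) = 0 - j8891 Ω
Step 3 — Series combination: Z_total = R + L + C = 142 - j8889 Ω = 8890∠-89.1° Ω.

Z = 142 - j8889 Ω = 8890∠-89.1° Ω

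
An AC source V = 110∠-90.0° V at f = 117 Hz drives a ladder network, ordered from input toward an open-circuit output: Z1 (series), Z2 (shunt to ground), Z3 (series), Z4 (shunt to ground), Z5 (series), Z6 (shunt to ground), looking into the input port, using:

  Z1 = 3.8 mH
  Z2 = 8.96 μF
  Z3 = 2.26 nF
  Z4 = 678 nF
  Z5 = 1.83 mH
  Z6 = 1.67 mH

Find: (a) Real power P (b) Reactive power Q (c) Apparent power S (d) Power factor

Step 1 — Angular frequency: ω = 2π·f = 2π·117 = 735.1 rad/s.
Step 2 — Component impedances:
  Z1: Z = jωL = j·735.1·0.0038 = 0 + j2.794 Ω
  Z2: Z = 1/(jωC) = -j/(ω·C) = 0 - j151.8 Ω
  Z3: Z = 1/(jωC) = -j/(ω·C) = 0 - j6.019e+05 Ω
  Z4: Z = 1/(jωC) = -j/(ω·C) = 0 - j2006 Ω
  Z5: Z = jωL = j·735.1·0.00183 = 0 + j1.345 Ω
  Z6: Z = jωL = j·735.1·0.00167 = 0 + j1.228 Ω
Step 3 — Ladder network (open output): work backward from the far end, alternating series and parallel combinations. Z_in = 0 - j149 Ω = 149∠-90.0° Ω.
Step 4 — Source phasor: V = 110∠-90.0° V = 0 - j110 V.
Step 5 — Current: I = V / Z = 0.7383 A = 0.7383∠0.0° A.
Step 6 — Complex power: S = V·I* = 0 - j81.21 VA.
Step 7 — Real power: P = Re(S) = 0 W.
Step 8 — Reactive power: Q = Im(S) = -81.21 VAR.
Step 9 — Apparent power: |S| = 81.21 VA.
Step 10 — Power factor: PF = P/|S| = 0 (leading).

(a) P = 0 W  (b) Q = -81.21 VAR  (c) S = 81.21 VA  (d) PF = 0 (leading)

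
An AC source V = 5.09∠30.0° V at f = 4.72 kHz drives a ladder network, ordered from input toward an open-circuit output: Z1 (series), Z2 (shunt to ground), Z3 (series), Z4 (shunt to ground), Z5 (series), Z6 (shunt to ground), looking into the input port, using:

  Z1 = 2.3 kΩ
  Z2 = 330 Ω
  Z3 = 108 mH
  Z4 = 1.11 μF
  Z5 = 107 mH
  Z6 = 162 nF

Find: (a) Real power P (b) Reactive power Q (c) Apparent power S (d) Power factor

Step 1 — Angular frequency: ω = 2π·f = 2π·4720 = 2.966e+04 rad/s.
Step 2 — Component impedances:
  Z1: Z = R = 2300 Ω
  Z2: Z = R = 330 Ω
  Z3: Z = jωL = j·2.966e+04·0.108 = 0 + j3203 Ω
  Z4: Z = 1/(jωC) = -j/(ω·C) = 0 - j30.38 Ω
  Z5: Z = jωL = j·2.966e+04·0.107 = 0 + j3173 Ω
  Z6: Z = 1/(jωC) = -j/(ω·C) = 0 - j208.1 Ω
Step 3 — Ladder network (open output): work backward from the far end, alternating series and parallel combinations. Z_in = 2626 + j33.96 Ω = 2627∠0.7° Ω.
Step 4 — Source phasor: V = 5.09∠30.0° V = 4.408 + j2.545 V.
Step 5 — Current: I = V / Z = 0.001691 + j0.0009471 A = 0.001938∠29.3° A.
Step 6 — Complex power: S = V·I* = 0.009863 + j0.0001275 VA.
Step 7 — Real power: P = Re(S) = 0.009863 W.
Step 8 — Reactive power: Q = Im(S) = 0.0001275 VAR.
Step 9 — Apparent power: |S| = 0.009863 VA.
Step 10 — Power factor: PF = P/|S| = 0.9999 (lagging).

(a) P = 0.009863 W  (b) Q = 0.0001275 VAR  (c) S = 0.009863 VA  (d) PF = 0.9999 (lagging)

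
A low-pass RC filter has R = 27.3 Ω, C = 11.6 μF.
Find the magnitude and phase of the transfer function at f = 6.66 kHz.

Step 1 — Angular frequency: ω = 2π·6660 = 4.185e+04 rad/s.
Step 2 — Transfer function: H(jω) = 1/(1 + jωRC).
Step 3 — Denominator: 1 + jωRC = 1 + j·4.185e+04·27.3·1.16e-05 = 1 + j13.25.
Step 4 — H = 0.005662 - j0.07503.
Step 5 — Magnitude: |H| = 0.07525 (-22.5 dB); phase: φ = -85.7°.

|H| = 0.07525 (-22.5 dB), φ = -85.7°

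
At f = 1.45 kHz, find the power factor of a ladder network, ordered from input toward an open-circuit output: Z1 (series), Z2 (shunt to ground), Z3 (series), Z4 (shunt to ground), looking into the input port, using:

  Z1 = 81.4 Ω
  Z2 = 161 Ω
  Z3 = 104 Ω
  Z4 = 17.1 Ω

Step 1 — Angular frequency: ω = 2π·f = 2π·1450 = 9111 rad/s.
Step 2 — Component impedances:
  Z1: Z = R = 81.4 Ω
  Z2: Z = R = 161 Ω
  Z3: Z = R = 104 Ω
  Z4: Z = R = 17.1 Ω
Step 3 — Ladder network (open output): work backward from the far end, alternating series and parallel combinations. Z_in = 150.5 Ω = 150.5∠0.0° Ω.
Step 4 — Power factor: PF = cos(φ) = Re(Z)/|Z| = 150.5/150.5 = 1.
Step 5 — Type: Im(Z) = 0 ⇒ unity (phase φ = 0.0°).

PF = 1 (unity, φ = 0.0°)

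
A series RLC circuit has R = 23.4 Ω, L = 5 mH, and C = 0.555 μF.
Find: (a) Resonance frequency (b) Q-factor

Step 1 — Resonance condition Im(Z)=0 gives ω₀ = 1/√(LC).
Step 2 — ω₀ = 1/√(0.005·5.55e-07) = 1.898e+04 rad/s.
Step 3 — f₀ = ω₀/(2π) = 3021 Hz.
Step 4 — Series Q: Q = ω₀L/R = 1.898e+04·0.005/23.4 = 4.056.

(a) f₀ = 3021 Hz  (b) Q = 4.056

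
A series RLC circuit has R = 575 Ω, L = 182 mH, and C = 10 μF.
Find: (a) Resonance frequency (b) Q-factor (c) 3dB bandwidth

Step 1 — Resonance: ω₀ = 1/√(LC) = 1/√(0.182·1e-05) = 741.2 rad/s.
Step 2 — f₀ = ω₀/(2π) = 118 Hz.
Step 3 — Series Q: Q = ω₀L/R = 741.2·0.182/575 = 0.2346.
Step 4 — Bandwidth: Δω = ω₀/Q = 3159 rad/s; BW = Δω/(2π) = 502.8 Hz.

(a) f₀ = 118 Hz  (b) Q = 0.2346  (c) BW = 502.8 Hz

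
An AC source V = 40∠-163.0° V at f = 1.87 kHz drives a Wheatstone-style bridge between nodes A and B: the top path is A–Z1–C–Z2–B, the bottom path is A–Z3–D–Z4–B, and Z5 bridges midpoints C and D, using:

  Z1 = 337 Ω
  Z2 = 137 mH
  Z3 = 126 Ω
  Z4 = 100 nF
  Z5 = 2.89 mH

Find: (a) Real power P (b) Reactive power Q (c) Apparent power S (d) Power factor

Step 1 — Angular frequency: ω = 2π·f = 2π·1870 = 1.175e+04 rad/s.
Step 2 — Component impedances:
  Z1: Z = R = 337 Ω
  Z2: Z = jωL = j·1.175e+04·0.137 = 0 + j1610 Ω
  Z3: Z = R = 126 Ω
  Z4: Z = 1/(jωC) = -j/(ω·C) = 0 - j851.1 Ω
  Z5: Z = jωL = j·1.175e+04·0.00289 = 0 + j33.96 Ω
Step 3 — Bridge requires nodal analysis (the Z5 bridge couples midpoints C and D, so the two paths cannot be reduced to a simple series/parallel combination). Setting node B to ground and injecting 1 A at node A, the 3-node admittance system at A, C, D solves to V_A = Z_AB = 96.12 - j1743 Ω = 1746∠-86.8° Ω.
Step 4 — Source phasor: V = 40∠-163.0° V = -38.25 - j11.69 V.
Step 5 — Current: I = V / Z = 0.005482 - j0.02225 A = 0.02291∠-76.2° A.
Step 6 — Complex power: S = V·I* = 0.05046 - j0.9151 VA.
Step 7 — Real power: P = Re(S) = 0.05046 W.
Step 8 — Reactive power: Q = Im(S) = -0.9151 VAR.
Step 9 — Apparent power: |S| = 0.9165 VA.
Step 10 — Power factor: PF = P/|S| = 0.05506 (leading).

(a) P = 0.05046 W  (b) Q = -0.9151 VAR  (c) S = 0.9165 VA  (d) PF = 0.05506 (leading)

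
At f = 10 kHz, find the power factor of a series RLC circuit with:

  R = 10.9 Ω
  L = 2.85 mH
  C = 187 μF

Step 1 — Angular frequency: ω = 2π·f = 2π·1e+04 = 6.283e+04 rad/s.
Step 2 — Component impedances:
  R: Z = R = 10.9 Ω
  L: Z = jωL = j·6.283e+04·0.00285 = 0 + j179.1 Ω
  C: Z = 1/(jωC) = -j/(ω·C) = 0 - j0.08511 Ω
Step 3 — Series combination: Z_total = R + L + C = 10.9 + j179 Ω = 179.3∠86.5° Ω.
Step 4 — Power factor: PF = cos(φ) = Re(Z)/|Z| = 10.9/179.3 = 0.06079.
Step 5 — Type: Im(Z) = 179 ⇒ lagging (phase φ = 86.5°).

PF = 0.06079 (lagging, φ = 86.5°)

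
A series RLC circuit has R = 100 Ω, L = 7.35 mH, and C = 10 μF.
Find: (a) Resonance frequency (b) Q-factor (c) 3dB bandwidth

Step 1 — Resonance condition Im(Z)=0 gives ω₀ = 1/√(LC).
Step 2 — ω₀ = 1/√(0.00735·1e-05) = 3689 rad/s.
Step 3 — f₀ = ω₀/(2π) = 587.1 Hz.
Step 4 — Series Q: Q = ω₀L/R = 3689·0.00735/100 = 0.2711.
Step 5 — 3dB bandwidth: Δω = ω₀/Q = 1.361e+04 rad/s; BW = Δω/(2π) = 2165 Hz.

(a) f₀ = 587.1 Hz  (b) Q = 0.2711  (c) BW = 2165 Hz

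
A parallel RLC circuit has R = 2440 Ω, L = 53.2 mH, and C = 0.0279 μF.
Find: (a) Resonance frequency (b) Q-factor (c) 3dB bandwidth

Step 1 — Resonance: ω₀ = 1/√(LC) = 1/√(0.0532·2.79e-08) = 2.596e+04 rad/s.
Step 2 — f₀ = ω₀/(2π) = 4131 Hz.
Step 3 — Parallel Q: Q = R/(ω₀L) = 2440/(2.596e+04·0.0532) = 1.767.
Step 4 — Bandwidth: Δω = ω₀/Q = 1.469e+04 rad/s; BW = Δω/(2π) = 2338 Hz.

(a) f₀ = 4131 Hz  (b) Q = 1.767  (c) BW = 2338 Hz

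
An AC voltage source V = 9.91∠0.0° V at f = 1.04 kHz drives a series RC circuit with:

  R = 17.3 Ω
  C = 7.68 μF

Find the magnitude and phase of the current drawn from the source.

Step 1 — Angular frequency: ω = 2π·f = 2π·1040 = 6535 rad/s.
Step 2 — Component impedances:
  R: Z = R = 17.3 Ω
  C: Z = 1/(jωC) = -j/(ω·C) = 0 - j19.93 Ω
Step 3 — Series combination: Z_total = R + C = 17.3 - j19.93 Ω = 26.39∠-49.0° Ω.
Step 4 — Source phasor: V = 9.91∠0.0° V = 9.91 V.
Step 5 — Ohm's law: I = V / Z_total = (9.91) / (17.3 - j19.93) = 0.2462 + j0.2836 A.
Step 6 — Convert to polar: |I| = 0.3755 A, ∠I = 49.0°.

I = 0.3755∠49.0° A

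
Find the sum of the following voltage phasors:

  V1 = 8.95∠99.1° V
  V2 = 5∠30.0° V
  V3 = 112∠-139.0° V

Step 1 — Convert each phasor to rectangular form:
  V1 = 8.95·(cos(99.1°) + j·sin(99.1°)) = -1.416 + j8.837 V
  V2 = 5·(cos(30.0°) + j·sin(30.0°)) = 4.33 + j2.5 V
  V3 = 112·(cos(-139.0°) + j·sin(-139.0°)) = -84.53 - j73.48 V
Step 2 — Sum components: V_total = -81.61 - j62.14 V.
Step 3 — Convert to polar: |V_total| = 102.6 V, ∠V_total = -142.7°.

V_total = 102.6∠-142.7° V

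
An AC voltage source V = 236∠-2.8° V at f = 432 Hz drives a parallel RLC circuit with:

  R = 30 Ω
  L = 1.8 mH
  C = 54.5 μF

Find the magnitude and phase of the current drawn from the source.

Step 1 — Angular frequency: ω = 2π·f = 2π·432 = 2714 rad/s.
Step 2 — Component impedances:
  R: Z = R = 30 Ω
  L: Z = jωL = j·2714·0.0018 = 0 + j4.886 Ω
  C: Z = 1/(jωC) = -j/(ω·C) = 0 - j6.76 Ω
Step 3 — Parallel combination: 1/Z_total = 1/R + 1/L + 1/C; Z_total = 7.697 + j13.1 Ω = 15.2∠59.6° Ω.
Step 4 — Source phasor: V = 236∠-2.8° V = 235.7 - j11.53 V.
Step 5 — Ohm's law: I = V / Z_total = (235.7 - j11.53) / (7.697 + j13.1) = 7.203 - j13.76 A.
Step 6 — Convert to polar: |I| = 15.53 A, ∠I = -62.4°.

I = 15.53∠-62.4° A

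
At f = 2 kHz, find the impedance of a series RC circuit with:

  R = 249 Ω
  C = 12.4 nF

Step 1 — Angular frequency: ω = 2π·f = 2π·2000 = 1.257e+04 rad/s.
Step 2 — Component impedances:
  R: Z = R = 249 Ω
  C: Z = 1/(jωC) = -j/(ω·C) = 0 - j6418 Ω
Step 3 — Series combination: Z_total = R + C = 249 - j6418 Ω = 6422∠-87.8° Ω.

Z = 249 - j6418 Ω = 6422∠-87.8° Ω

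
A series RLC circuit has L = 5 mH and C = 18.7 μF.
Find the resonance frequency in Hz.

Step 1 — Resonance condition Im(Z)=0 gives ω₀ = 1/√(LC).
Step 2 — ω₀ = 1/√(0.005·1.87e-05) = 3270 rad/s.
Step 3 — f₀ = ω₀/(2π) = 520.5 Hz.

f₀ = 520.5 Hz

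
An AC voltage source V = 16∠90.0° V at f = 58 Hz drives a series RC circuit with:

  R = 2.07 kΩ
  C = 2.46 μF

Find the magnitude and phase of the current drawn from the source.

Step 1 — Angular frequency: ω = 2π·f = 2π·58 = 364.4 rad/s.
Step 2 — Component impedances:
  R: Z = R = 2070 Ω
  C: Z = 1/(jωC) = -j/(ω·C) = 0 - j1115 Ω
Step 3 — Series combination: Z_total = R + C = 2070 - j1115 Ω = 2351∠-28.3° Ω.
Step 4 — Source phasor: V = 16∠90.0° V = 0 + j16 V.
Step 5 — Ohm's law: I = V / Z_total = (0 + j16) / (2070 - j1115) = -0.003228 + j0.00599 A.
Step 6 — Convert to polar: |I| = 0.006804 A, ∠I = 118.3°.

I = 0.006804∠118.3° A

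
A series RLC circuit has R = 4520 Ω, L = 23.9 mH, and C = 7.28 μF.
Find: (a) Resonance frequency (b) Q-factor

Step 1 — Resonance condition Im(Z)=0 gives ω₀ = 1/√(LC).
Step 2 — ω₀ = 1/√(0.0239·7.28e-06) = 2397 rad/s.
Step 3 — f₀ = ω₀/(2π) = 381.6 Hz.
Step 4 — Series Q: Q = ω₀L/R = 2397·0.0239/4520 = 0.01268.

(a) f₀ = 381.6 Hz  (b) Q = 0.01268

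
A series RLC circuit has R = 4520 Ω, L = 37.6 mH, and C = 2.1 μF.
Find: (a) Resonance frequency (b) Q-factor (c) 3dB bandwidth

Step 1 — Resonance: ω₀ = 1/√(LC) = 1/√(0.0376·2.1e-06) = 3559 rad/s.
Step 2 — f₀ = ω₀/(2π) = 566.4 Hz.
Step 3 — Series Q: Q = ω₀L/R = 3559·0.0376/4520 = 0.0296.
Step 4 — Bandwidth: Δω = ω₀/Q = 1.202e+05 rad/s; BW = Δω/(2π) = 1.913e+04 Hz.

(a) f₀ = 566.4 Hz  (b) Q = 0.0296  (c) BW = 1.913e+04 Hz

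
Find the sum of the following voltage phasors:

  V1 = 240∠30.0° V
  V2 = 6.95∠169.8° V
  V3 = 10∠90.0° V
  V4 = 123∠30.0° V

Step 1 — Convert each phasor to rectangular form:
  V1 = 240·(cos(30.0°) + j·sin(30.0°)) = 207.8 + j120 V
  V2 = 6.95·(cos(169.8°) + j·sin(169.8°)) = -6.84 + j1.231 V
  V3 = 10·(cos(90.0°) + j·sin(90.0°)) = 0 + j10 V
  V4 = 123·(cos(30.0°) + j·sin(30.0°)) = 106.5 + j61.5 V
Step 2 — Sum components: V_total = 307.5 + j192.7 V.
Step 3 — Convert to polar: |V_total| = 362.9 V, ∠V_total = 32.1°.

V_total = 362.9∠32.1° V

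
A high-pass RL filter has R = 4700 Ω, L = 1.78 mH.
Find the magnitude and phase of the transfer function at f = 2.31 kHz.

Step 1 — Angular frequency: ω = 2π·2310 = 1.451e+04 rad/s.
Step 2 — Transfer function: H(jω) = jωL/(R + jωL).
Step 3 — Numerator jωL = j·25.84; denominator R + jωL = 4700 + j25.84.
Step 4 — H = 3.021e-05 + j0.005497.
Step 5 — Magnitude: |H| = 0.005497 (-45.2 dB); phase: φ = 89.7°.

|H| = 0.005497 (-45.2 dB), φ = 89.7°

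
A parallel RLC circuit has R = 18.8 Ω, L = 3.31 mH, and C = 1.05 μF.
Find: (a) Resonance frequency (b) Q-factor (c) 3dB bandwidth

Step 1 — Resonance: ω₀ = 1/√(LC) = 1/√(0.00331·1.05e-06) = 1.696e+04 rad/s.
Step 2 — f₀ = ω₀/(2π) = 2700 Hz.
Step 3 — Parallel Q: Q = R/(ω₀L) = 18.8/(1.696e+04·0.00331) = 0.3348.
Step 4 — Bandwidth: Δω = ω₀/Q = 5.066e+04 rad/s; BW = Δω/(2π) = 8063 Hz.

(a) f₀ = 2700 Hz  (b) Q = 0.3348  (c) BW = 8063 Hz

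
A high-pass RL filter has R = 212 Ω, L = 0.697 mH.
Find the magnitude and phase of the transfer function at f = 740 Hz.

Step 1 — Angular frequency: ω = 2π·740 = 4650 rad/s.
Step 2 — Transfer function: H(jω) = jωL/(R + jωL).
Step 3 — Numerator jωL = j·3.241; denominator R + jωL = 212 + j3.241.
Step 4 — H = 0.0002336 + j0.01528.
Step 5 — Magnitude: |H| = 0.01528 (-36.3 dB); phase: φ = 89.1°.

|H| = 0.01528 (-36.3 dB), φ = 89.1°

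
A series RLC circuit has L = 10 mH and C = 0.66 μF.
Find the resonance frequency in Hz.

Step 1 — Resonance condition Im(Z)=0 gives ω₀ = 1/√(LC).
Step 2 — ω₀ = 1/√(0.01·6.6e-07) = 1.231e+04 rad/s.
Step 3 — f₀ = ω₀/(2π) = 1959 Hz.

f₀ = 1959 Hz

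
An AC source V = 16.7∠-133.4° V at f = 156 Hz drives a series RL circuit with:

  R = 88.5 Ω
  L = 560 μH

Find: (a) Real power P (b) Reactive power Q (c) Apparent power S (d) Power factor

Step 1 — Angular frequency: ω = 2π·f = 2π·156 = 980.2 rad/s.
Step 2 — Component impedances:
  R: Z = R = 88.5 Ω
  L: Z = jωL = j·980.2·0.00056 = 0 + j0.5489 Ω
Step 3 — Series combination: Z_total = R + L = 88.5 + j0.5489 Ω = 88.5∠0.4° Ω.
Step 4 — Source phasor: V = 16.7∠-133.4° V = -11.47 - j12.13 V.
Step 5 — Current: I = V / Z = -0.1305 - j0.1363 A = 0.1887∠-133.8° A.
Step 6 — Complex power: S = V·I* = 3.151 + j0.01954 VA.
Step 7 — Real power: P = Re(S) = 3.151 W.
Step 8 — Reactive power: Q = Im(S) = 0.01954 VAR.
Step 9 — Apparent power: |S| = 3.151 VA.
Step 10 — Power factor: PF = P/|S| = 1 (lagging).

(a) P = 3.151 W  (b) Q = 0.01954 VAR  (c) S = 3.151 VA  (d) PF = 1 (lagging)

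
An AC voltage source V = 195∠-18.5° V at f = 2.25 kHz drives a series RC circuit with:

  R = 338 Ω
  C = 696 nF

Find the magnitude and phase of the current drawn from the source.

Step 1 — Angular frequency: ω = 2π·f = 2π·2250 = 1.414e+04 rad/s.
Step 2 — Component impedances:
  R: Z = R = 338 Ω
  C: Z = 1/(jωC) = -j/(ω·C) = 0 - j101.6 Ω
Step 3 — Series combination: Z_total = R + C = 338 - j101.6 Ω = 352.9∠-16.7° Ω.
Step 4 — Source phasor: V = 195∠-18.5° V = 184.9 - j61.87 V.
Step 5 — Ohm's law: I = V / Z_total = (184.9 - j61.87) / (338 - j101.6) = 0.5522 - j0.01701 A.
Step 6 — Convert to polar: |I| = 0.5525 A, ∠I = -1.8°.

I = 0.5525∠-1.8° A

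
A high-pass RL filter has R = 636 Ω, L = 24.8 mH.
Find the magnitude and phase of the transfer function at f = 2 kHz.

Step 1 — Angular frequency: ω = 2π·2000 = 1.257e+04 rad/s.
Step 2 — Transfer function: H(jω) = jωL/(R + jωL).
Step 3 — Numerator jωL = j·311.6; denominator R + jωL = 636 + j311.6.
Step 4 — H = 0.1936 + j0.3951.
Step 5 — Magnitude: |H| = 0.44 (-7.1 dB); phase: φ = 63.9°.

|H| = 0.44 (-7.1 dB), φ = 63.9°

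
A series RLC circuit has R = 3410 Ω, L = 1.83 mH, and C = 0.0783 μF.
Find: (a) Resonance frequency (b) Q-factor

Step 1 — Resonance condition Im(Z)=0 gives ω₀ = 1/√(LC).
Step 2 — ω₀ = 1/√(0.00183·7.83e-08) = 8.354e+04 rad/s.
Step 3 — f₀ = ω₀/(2π) = 1.33e+04 Hz.
Step 4 — Series Q: Q = ω₀L/R = 8.354e+04·0.00183/3410 = 0.04483.

(a) f₀ = 1.33e+04 Hz  (b) Q = 0.04483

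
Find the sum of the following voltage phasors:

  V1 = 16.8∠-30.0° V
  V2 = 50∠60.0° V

Step 1 — Convert each phasor to rectangular form:
  V1 = 16.8·(cos(-30.0°) + j·sin(-30.0°)) = 14.55 - j8.4 V
  V2 = 50·(cos(60.0°) + j·sin(60.0°)) = 25 + j43.3 V
Step 2 — Sum components: V_total = 39.55 + j34.9 V.
Step 3 — Convert to polar: |V_total| = 52.75 V, ∠V_total = 41.4°.

V_total = 52.75∠41.4° V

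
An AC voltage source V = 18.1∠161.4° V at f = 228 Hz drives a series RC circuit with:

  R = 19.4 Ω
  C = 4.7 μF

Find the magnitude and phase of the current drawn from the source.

Step 1 — Angular frequency: ω = 2π·f = 2π·228 = 1433 rad/s.
Step 2 — Component impedances:
  R: Z = R = 19.4 Ω
  C: Z = 1/(jωC) = -j/(ω·C) = 0 - j148.5 Ω
Step 3 — Series combination: Z_total = R + C = 19.4 - j148.5 Ω = 149.8∠-82.6° Ω.
Step 4 — Source phasor: V = 18.1∠161.4° V = -17.15 + j5.773 V.
Step 5 — Ohm's law: I = V / Z_total = (-17.15 + j5.773) / (19.4 - j148.5) = -0.05305 - j0.1086 A.
Step 6 — Convert to polar: |I| = 0.1208 A, ∠I = -116.0°.

I = 0.1208∠-116.0° A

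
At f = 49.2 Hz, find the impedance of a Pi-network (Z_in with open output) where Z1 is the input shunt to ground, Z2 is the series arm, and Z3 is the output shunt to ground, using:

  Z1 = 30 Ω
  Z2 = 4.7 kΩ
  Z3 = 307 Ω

Step 1 — Angular frequency: ω = 2π·f = 2π·49.2 = 309.1 rad/s.
Step 2 — Component impedances:
  Z1: Z = R = 30 Ω
  Z2: Z = R = 4700 Ω
  Z3: Z = R = 307 Ω
Step 3 — With open output, the series arm Z2 and the output shunt Z3 appear in series to ground: Z2 + Z3 = 5007 Ω.
Step 4 — Parallel with input shunt Z1: Z_in = Z1 || (Z2 + Z3) = 29.82 Ω = 29.82∠0.0° Ω.

Z = 29.82 Ω = 29.82∠0.0° Ω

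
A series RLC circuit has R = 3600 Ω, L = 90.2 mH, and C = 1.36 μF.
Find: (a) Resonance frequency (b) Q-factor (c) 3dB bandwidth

Step 1 — Resonance: ω₀ = 1/√(LC) = 1/√(0.0902·1.36e-06) = 2855 rad/s.
Step 2 — f₀ = ω₀/(2π) = 454.4 Hz.
Step 3 — Series Q: Q = ω₀L/R = 2855·0.0902/3600 = 0.07154.
Step 4 — Bandwidth: Δω = ω₀/Q = 3.991e+04 rad/s; BW = Δω/(2π) = 6352 Hz.

(a) f₀ = 454.4 Hz  (b) Q = 0.07154  (c) BW = 6352 Hz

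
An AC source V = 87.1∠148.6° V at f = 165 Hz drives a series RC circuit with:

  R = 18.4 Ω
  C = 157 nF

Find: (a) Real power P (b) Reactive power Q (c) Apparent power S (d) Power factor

Step 1 — Angular frequency: ω = 2π·f = 2π·165 = 1037 rad/s.
Step 2 — Component impedances:
  R: Z = R = 18.4 Ω
  C: Z = 1/(jωC) = -j/(ω·C) = 0 - j6144 Ω
Step 3 — Series combination: Z_total = R + C = 18.4 - j6144 Ω = 6144∠-89.8° Ω.
Step 4 — Source phasor: V = 87.1∠148.6° V = -74.34 + j45.38 V.
Step 5 — Current: I = V / Z = -0.007422 - j0.01208 A = 0.01418∠-121.6° A.
Step 6 — Complex power: S = V·I* = 0.003698 - j1.235 VA.
Step 7 — Real power: P = Re(S) = 0.003698 W.
Step 8 — Reactive power: Q = Im(S) = -1.235 VAR.
Step 9 — Apparent power: |S| = 1.235 VA.
Step 10 — Power factor: PF = P/|S| = 0.002995 (leading).

(a) P = 0.003698 W  (b) Q = -1.235 VAR  (c) S = 1.235 VA  (d) PF = 0.002995 (leading)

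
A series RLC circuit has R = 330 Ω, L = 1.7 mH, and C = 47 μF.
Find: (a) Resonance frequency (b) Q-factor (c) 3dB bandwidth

Step 1 — Resonance condition Im(Z)=0 gives ω₀ = 1/√(LC).
Step 2 — ω₀ = 1/√(0.0017·4.7e-05) = 3538 rad/s.
Step 3 — f₀ = ω₀/(2π) = 563 Hz.
Step 4 — Series Q: Q = ω₀L/R = 3538·0.0017/330 = 0.01822.
Step 5 — 3dB bandwidth: Δω = ω₀/Q = 1.941e+05 rad/s; BW = Δω/(2π) = 3.089e+04 Hz.

(a) f₀ = 563 Hz  (b) Q = 0.01822  (c) BW = 3.089e+04 Hz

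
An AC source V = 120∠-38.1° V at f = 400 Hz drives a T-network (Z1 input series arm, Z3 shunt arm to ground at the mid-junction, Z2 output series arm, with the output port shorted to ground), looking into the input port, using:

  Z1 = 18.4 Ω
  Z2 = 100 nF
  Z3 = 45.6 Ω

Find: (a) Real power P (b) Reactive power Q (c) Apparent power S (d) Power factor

Step 1 — Angular frequency: ω = 2π·f = 2π·400 = 2513 rad/s.
Step 2 — Component impedances:
  Z1: Z = R = 18.4 Ω
  Z2: Z = 1/(jωC) = -j/(ω·C) = 0 - j3979 Ω
  Z3: Z = R = 45.6 Ω
Step 3 — With the output port shorted to ground, the output series arm Z2 runs from the junction to ground; the shunt arm Z3 also runs from the junction to ground. They appear in parallel: Z3 || Z2 = 45.59 - j0.5225 Ω.
Step 4 — Series with input arm Z1: Z_in = Z1 + (Z3 || Z2) = 63.99 - j0.5225 Ω = 64∠-0.5° Ω.
Step 5 — Source phasor: V = 120∠-38.1° V = 94.43 - j74.04 V.
Step 6 — Current: I = V / Z = 1.485 - j1.145 A = 1.875∠-37.6° A.
Step 7 — Complex power: S = V·I* = 225 - j1.837 VA.
Step 8 — Real power: P = Re(S) = 225 W.
Step 9 — Reactive power: Q = Im(S) = -1.837 VAR.
Step 10 — Apparent power: |S| = 225 VA.
Step 11 — Power factor: PF = P/|S| = 1 (leading).

(a) P = 225 W  (b) Q = -1.837 VAR  (c) S = 225 VA  (d) PF = 1 (leading)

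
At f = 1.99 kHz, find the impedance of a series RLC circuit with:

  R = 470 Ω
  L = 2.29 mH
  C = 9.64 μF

Step 1 — Angular frequency: ω = 2π·f = 2π·1990 = 1.25e+04 rad/s.
Step 2 — Component impedances:
  R: Z = R = 470 Ω
  L: Z = jωL = j·1.25e+04·0.00229 = 0 + j28.63 Ω
  C: Z = 1/(jωC) = -j/(ω·C) = 0 - j8.296 Ω
Step 3 — Series combination: Z_total = R + L + C = 470 + j20.34 Ω = 470.4∠2.5° Ω.

Z = 470 + j20.34 Ω = 470.4∠2.5° Ω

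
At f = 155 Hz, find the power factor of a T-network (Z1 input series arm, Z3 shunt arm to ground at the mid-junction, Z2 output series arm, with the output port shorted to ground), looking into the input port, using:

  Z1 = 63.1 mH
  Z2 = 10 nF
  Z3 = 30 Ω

Step 1 — Angular frequency: ω = 2π·f = 2π·155 = 973.9 rad/s.
Step 2 — Component impedances:
  Z1: Z = jωL = j·973.9·0.0631 = 0 + j61.45 Ω
  Z2: Z = 1/(jωC) = -j/(ω·C) = 0 - j1.027e+05 Ω
  Z3: Z = R = 30 Ω
Step 3 — With the output port shorted to ground, the output series arm Z2 runs from the junction to ground; the shunt arm Z3 also runs from the junction to ground. They appear in parallel: Z3 || Z2 = 30 - j0.008765 Ω.
Step 4 — Series with input arm Z1: Z_in = Z1 + (Z3 || Z2) = 30 + j61.44 Ω = 68.38∠64.0° Ω.
Step 5 — Power factor: PF = cos(φ) = Re(Z)/|Z| = 30/68.38 = 0.4387.
Step 6 — Type: Im(Z) = 61.44 ⇒ lagging (phase φ = 64.0°).

PF = 0.4387 (lagging, φ = 64.0°)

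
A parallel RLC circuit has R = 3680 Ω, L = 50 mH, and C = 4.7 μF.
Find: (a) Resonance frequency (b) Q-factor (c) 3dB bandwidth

Step 1 — Resonance: ω₀ = 1/√(LC) = 1/√(0.05·4.7e-06) = 2063 rad/s.
Step 2 — f₀ = ω₀/(2π) = 328.3 Hz.
Step 3 — Parallel Q: Q = R/(ω₀L) = 3680/(2063·0.05) = 35.68.
Step 4 — Bandwidth: Δω = ω₀/Q = 57.82 rad/s; BW = Δω/(2π) = 9.202 Hz.

(a) f₀ = 328.3 Hz  (b) Q = 35.68  (c) BW = 9.202 Hz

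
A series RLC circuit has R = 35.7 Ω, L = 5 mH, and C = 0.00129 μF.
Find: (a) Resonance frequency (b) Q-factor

Step 1 — Resonance condition Im(Z)=0 gives ω₀ = 1/√(LC).
Step 2 — ω₀ = 1/√(0.005·1.29e-09) = 3.937e+05 rad/s.
Step 3 — f₀ = ω₀/(2π) = 6.267e+04 Hz.
Step 4 — Series Q: Q = ω₀L/R = 3.937e+05·0.005/35.7 = 55.15.

(a) f₀ = 6.267e+04 Hz  (b) Q = 55.15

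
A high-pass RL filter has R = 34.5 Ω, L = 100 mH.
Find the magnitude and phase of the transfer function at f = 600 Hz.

Step 1 — Angular frequency: ω = 2π·600 = 3770 rad/s.
Step 2 — Transfer function: H(jω) = jωL/(R + jωL).
Step 3 — Numerator jωL = j·377; denominator R + jωL = 34.5 + j377.
Step 4 — H = 0.9917 + j0.09075.
Step 5 — Magnitude: |H| = 0.9958 (-0.0 dB); phase: φ = 5.2°.

|H| = 0.9958 (-0.0 dB), φ = 5.2°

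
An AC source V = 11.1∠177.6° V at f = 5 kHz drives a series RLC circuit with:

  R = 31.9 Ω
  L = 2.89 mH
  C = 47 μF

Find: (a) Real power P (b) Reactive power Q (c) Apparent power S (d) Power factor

Step 1 — Angular frequency: ω = 2π·f = 2π·5000 = 3.142e+04 rad/s.
Step 2 — Component impedances:
  R: Z = R = 31.9 Ω
  L: Z = jωL = j·3.142e+04·0.00289 = 0 + j90.79 Ω
  C: Z = 1/(jωC) = -j/(ω·C) = 0 - j0.6773 Ω
Step 3 — Series combination: Z_total = R + L + C = 31.9 + j90.11 Ω = 95.59∠70.5° Ω.
Step 4 — Source phasor: V = 11.1∠177.6° V = -11.09 + j0.4648 V.
Step 5 — Current: I = V / Z = -0.03413 + j0.111 A = 0.1161∠107.1° A.
Step 6 — Complex power: S = V·I* = 0.4301 + j1.215 VA.
Step 7 — Real power: P = Re(S) = 0.4301 W.
Step 8 — Reactive power: Q = Im(S) = 1.215 VAR.
Step 9 — Apparent power: |S| = 1.289 VA.
Step 10 — Power factor: PF = P/|S| = 0.3337 (lagging).

(a) P = 0.4301 W  (b) Q = 1.215 VAR  (c) S = 1.289 VA  (d) PF = 0.3337 (lagging)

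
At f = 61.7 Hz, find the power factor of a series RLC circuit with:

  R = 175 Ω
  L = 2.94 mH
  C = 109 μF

Step 1 — Angular frequency: ω = 2π·f = 2π·61.7 = 387.7 rad/s.
Step 2 — Component impedances:
  R: Z = R = 175 Ω
  L: Z = jωL = j·387.7·0.00294 = 0 + j1.14 Ω
  C: Z = 1/(jωC) = -j/(ω·C) = 0 - j23.67 Ω
Step 3 — Series combination: Z_total = R + L + C = 175 - j22.53 Ω = 176.4∠-7.3° Ω.
Step 4 — Power factor: PF = cos(φ) = Re(Z)/|Z| = 175/176.44 = 0.9918.
Step 5 — Type: Im(Z) = -22.53 ⇒ leading (phase φ = -7.3°).

PF = 0.9918 (leading, φ = -7.3°)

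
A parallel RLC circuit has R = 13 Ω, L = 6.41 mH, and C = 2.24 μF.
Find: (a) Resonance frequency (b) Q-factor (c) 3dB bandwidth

Step 1 — Resonance: ω₀ = 1/√(LC) = 1/√(0.00641·2.24e-06) = 8345 rad/s.
Step 2 — f₀ = ω₀/(2π) = 1328 Hz.
Step 3 — Parallel Q: Q = R/(ω₀L) = 13/(8345·0.00641) = 0.243.
Step 4 — Bandwidth: Δω = ω₀/Q = 3.434e+04 rad/s; BW = Δω/(2π) = 5465 Hz.

(a) f₀ = 1328 Hz  (b) Q = 0.243  (c) BW = 5465 Hz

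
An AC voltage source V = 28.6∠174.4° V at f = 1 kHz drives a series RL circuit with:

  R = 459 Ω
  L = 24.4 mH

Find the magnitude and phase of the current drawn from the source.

Step 1 — Angular frequency: ω = 2π·f = 2π·1000 = 6283 rad/s.
Step 2 — Component impedances:
  R: Z = R = 459 Ω
  L: Z = jωL = j·6283·0.0244 = 0 + j153.3 Ω
Step 3 — Series combination: Z_total = R + L = 459 + j153.3 Ω = 483.9∠18.5° Ω.
Step 4 — Source phasor: V = 28.6∠174.4° V = -28.46 + j2.791 V.
Step 5 — Ohm's law: I = V / Z_total = (-28.46 + j2.791) / (459 + j153.3) = -0.05396 + j0.0241 A.
Step 6 — Convert to polar: |I| = 0.0591 A, ∠I = 155.9°.

I = 0.0591∠155.9° A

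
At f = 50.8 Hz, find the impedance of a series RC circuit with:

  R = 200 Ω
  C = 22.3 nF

Step 1 — Angular frequency: ω = 2π·f = 2π·50.8 = 319.2 rad/s.
Step 2 — Component impedances:
  R: Z = R = 200 Ω
  C: Z = 1/(jωC) = -j/(ω·C) = 0 - j1.405e+05 Ω
Step 3 — Series combination: Z_total = R + C = 200 - j1.405e+05 Ω = 1.405e+05∠-89.9° Ω.

Z = 200 - j1.405e+05 Ω = 1.405e+05∠-89.9° Ω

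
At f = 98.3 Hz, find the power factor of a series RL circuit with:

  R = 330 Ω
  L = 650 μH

Step 1 — Angular frequency: ω = 2π·f = 2π·98.3 = 617.6 rad/s.
Step 2 — Component impedances:
  R: Z = R = 330 Ω
  L: Z = jωL = j·617.6·0.00065 = 0 + j0.4015 Ω
Step 3 — Series combination: Z_total = R + L = 330 + j0.4015 Ω = 330∠0.1° Ω.
Step 4 — Power factor: PF = cos(φ) = Re(Z)/|Z| = 330/330 = 1.
Step 5 — Type: Im(Z) = 0.4015 ⇒ lagging (phase φ = 0.1°).

PF = 1 (lagging, φ = 0.1°)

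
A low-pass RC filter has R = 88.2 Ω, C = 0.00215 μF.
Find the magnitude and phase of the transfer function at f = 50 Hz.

Step 1 — Angular frequency: ω = 2π·50 = 314.2 rad/s.
Step 2 — Transfer function: H(jω) = 1/(1 + jωRC).
Step 3 — Denominator: 1 + jωRC = 1 + j·314.2·88.2·2.15e-09 = 1 + j5.957e-05.
Step 4 — H = 1 - j5.957e-05.
Step 5 — Magnitude: |H| = 1 (-0.0 dB); phase: φ = -0.0°.

|H| = 1 (-0.0 dB), φ = -0.0°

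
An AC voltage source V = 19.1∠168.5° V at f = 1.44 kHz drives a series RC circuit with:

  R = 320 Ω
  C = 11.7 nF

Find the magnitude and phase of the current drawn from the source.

Step 1 — Angular frequency: ω = 2π·f = 2π·1440 = 9048 rad/s.
Step 2 — Component impedances:
  R: Z = R = 320 Ω
  C: Z = 1/(jωC) = -j/(ω·C) = 0 - j9447 Ω
Step 3 — Series combination: Z_total = R + C = 320 - j9447 Ω = 9452∠-88.1° Ω.
Step 4 — Source phasor: V = 19.1∠168.5° V = -18.72 + j3.808 V.
Step 5 — Ohm's law: I = V / Z_total = (-18.72 + j3.808) / (320 - j9447) = -0.0004697 - j0.001965 A.
Step 6 — Convert to polar: |I| = 0.002021 A, ∠I = -103.4°.

I = 0.002021∠-103.4° A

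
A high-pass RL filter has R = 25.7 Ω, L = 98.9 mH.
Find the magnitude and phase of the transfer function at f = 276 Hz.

Step 1 — Angular frequency: ω = 2π·276 = 1734 rad/s.
Step 2 — Transfer function: H(jω) = jωL/(R + jωL).
Step 3 — Numerator jωL = j·171.5; denominator R + jωL = 25.7 + j171.5.
Step 4 — H = 0.978 + j0.1466.
Step 5 — Magnitude: |H| = 0.989 (-0.1 dB); phase: φ = 8.5°.

|H| = 0.989 (-0.1 dB), φ = 8.5°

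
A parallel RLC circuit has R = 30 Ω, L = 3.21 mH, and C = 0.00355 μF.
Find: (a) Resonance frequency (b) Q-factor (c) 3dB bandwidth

Step 1 — Resonance: ω₀ = 1/√(LC) = 1/√(0.00321·3.55e-09) = 2.962e+05 rad/s.
Step 2 — f₀ = ω₀/(2π) = 4.715e+04 Hz.
Step 3 — Parallel Q: Q = R/(ω₀L) = 30/(2.962e+05·0.00321) = 0.03155.
Step 4 — Bandwidth: Δω = ω₀/Q = 9.39e+06 rad/s; BW = Δω/(2π) = 1.494e+06 Hz.

(a) f₀ = 4.715e+04 Hz  (b) Q = 0.03155  (c) BW = 1.494e+06 Hz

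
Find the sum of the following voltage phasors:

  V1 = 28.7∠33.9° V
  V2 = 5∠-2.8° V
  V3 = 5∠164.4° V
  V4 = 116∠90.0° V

Step 1 — Convert each phasor to rectangular form:
  V1 = 28.7·(cos(33.9°) + j·sin(33.9°)) = 23.82 + j16.01 V
  V2 = 5·(cos(-2.8°) + j·sin(-2.8°)) = 4.994 - j0.2442 V
  V3 = 5·(cos(164.4°) + j·sin(164.4°)) = -4.816 + j1.345 V
  V4 = 116·(cos(90.0°) + j·sin(90.0°)) = 0 + j116 V
Step 2 — Sum components: V_total = 24 + j133.1 V.
Step 3 — Convert to polar: |V_total| = 135.3 V, ∠V_total = 79.8°.

V_total = 135.3∠79.8° V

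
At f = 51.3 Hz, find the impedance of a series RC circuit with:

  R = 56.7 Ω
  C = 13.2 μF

Step 1 — Angular frequency: ω = 2π·f = 2π·51.3 = 322.3 rad/s.
Step 2 — Component impedances:
  R: Z = R = 56.7 Ω
  C: Z = 1/(jωC) = -j/(ω·C) = 0 - j235 Ω
Step 3 — Series combination: Z_total = R + C = 56.7 - j235 Ω = 241.8∠-76.4° Ω.

Z = 56.7 - j235 Ω = 241.8∠-76.4° Ω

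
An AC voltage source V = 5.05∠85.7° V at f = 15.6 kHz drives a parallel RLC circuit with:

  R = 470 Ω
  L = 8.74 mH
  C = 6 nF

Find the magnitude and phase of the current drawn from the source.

Step 1 — Angular frequency: ω = 2π·f = 2π·1.56e+04 = 9.802e+04 rad/s.
Step 2 — Component impedances:
  R: Z = R = 470 Ω
  L: Z = jωL = j·9.802e+04·0.00874 = 0 + j856.7 Ω
  C: Z = 1/(jωC) = -j/(ω·C) = 0 - j1700 Ω
Step 3 — Parallel combination: 1/Z_total = 1/R + 1/L + 1/C; Z_total = 437.6 + j119.1 Ω = 453.5∠15.2° Ω.
Step 4 — Source phasor: V = 5.05∠85.7° V = 0.3786 + j5.036 V.
Step 5 — Ohm's law: I = V / Z_total = (0.3786 + j5.036) / (437.6 + j119.1) = 0.003722 + j0.0105 A.
Step 6 — Convert to polar: |I| = 0.01114 A, ∠I = 70.5°.

I = 0.01114∠70.5° A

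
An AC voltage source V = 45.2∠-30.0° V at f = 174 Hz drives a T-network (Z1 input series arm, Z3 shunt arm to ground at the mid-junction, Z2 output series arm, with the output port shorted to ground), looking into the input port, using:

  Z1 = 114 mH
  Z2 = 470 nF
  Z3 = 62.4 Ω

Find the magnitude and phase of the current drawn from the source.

Step 1 — Angular frequency: ω = 2π·f = 2π·174 = 1093 rad/s.
Step 2 — Component impedances:
  Z1: Z = jωL = j·1093·0.114 = 0 + j124.6 Ω
  Z2: Z = 1/(jωC) = -j/(ω·C) = 0 - j1946 Ω
  Z3: Z = R = 62.4 Ω
Step 3 — With the output port shorted to ground, the output series arm Z2 runs from the junction to ground; the shunt arm Z3 also runs from the junction to ground. They appear in parallel: Z3 || Z2 = 62.34 - j1.999 Ω.
Step 4 — Series with input arm Z1: Z_in = Z1 + (Z3 || Z2) = 62.34 + j122.6 Ω = 137.6∠63.1° Ω.
Step 5 — Source phasor: V = 45.2∠-30.0° V = 39.14 - j22.6 V.
Step 6 — Ohm's law: I = V / Z_total = (39.14 - j22.6) / (62.34 + j122.6) = -0.01751 - j0.3281 A.
Step 7 — Convert to polar: |I| = 0.3286 A, ∠I = -93.1°.

I = 0.3286∠-93.1° A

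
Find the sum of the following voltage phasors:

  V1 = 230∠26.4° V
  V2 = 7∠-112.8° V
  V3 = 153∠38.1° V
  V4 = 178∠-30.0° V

Step 1 — Convert each phasor to rectangular form:
  V1 = 230·(cos(26.4°) + j·sin(26.4°)) = 206 + j102.3 V
  V2 = 7·(cos(-112.8°) + j·sin(-112.8°)) = -2.713 - j6.453 V
  V3 = 153·(cos(38.1°) + j·sin(38.1°)) = 120.4 + j94.41 V
  V4 = 178·(cos(-30.0°) + j·sin(-30.0°)) = 154.2 - j89 V
Step 2 — Sum components: V_total = 477.9 + j101.2 V.
Step 3 — Convert to polar: |V_total| = 488.5 V, ∠V_total = 12.0°.

V_total = 488.5∠12.0° V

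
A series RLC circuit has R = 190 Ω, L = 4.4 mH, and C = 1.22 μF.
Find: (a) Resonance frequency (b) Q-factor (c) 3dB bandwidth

Step 1 — Resonance condition Im(Z)=0 gives ω₀ = 1/√(LC).
Step 2 — ω₀ = 1/√(0.0044·1.22e-06) = 1.365e+04 rad/s.
Step 3 — f₀ = ω₀/(2π) = 2172 Hz.
Step 4 — Series Q: Q = ω₀L/R = 1.365e+04·0.0044/190 = 0.3161.
Step 5 — 3dB bandwidth: Δω = ω₀/Q = 4.318e+04 rad/s; BW = Δω/(2π) = 6873 Hz.

(a) f₀ = 2172 Hz  (b) Q = 0.3161  (c) BW = 6873 Hz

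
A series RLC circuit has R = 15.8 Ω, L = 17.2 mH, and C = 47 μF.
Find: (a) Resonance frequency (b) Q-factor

Step 1 — Resonance condition Im(Z)=0 gives ω₀ = 1/√(LC).
Step 2 — ω₀ = 1/√(0.0172·4.7e-05) = 1112 rad/s.
Step 3 — f₀ = ω₀/(2π) = 177 Hz.
Step 4 — Series Q: Q = ω₀L/R = 1112·0.0172/15.8 = 1.211.

(a) f₀ = 177 Hz  (b) Q = 1.211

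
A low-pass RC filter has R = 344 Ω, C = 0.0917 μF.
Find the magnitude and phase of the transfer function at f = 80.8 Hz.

Step 1 — Angular frequency: ω = 2π·80.8 = 507.7 rad/s.
Step 2 — Transfer function: H(jω) = 1/(1 + jωRC).
Step 3 — Denominator: 1 + jωRC = 1 + j·507.7·344·9.17e-08 = 1 + j0.01601.
Step 4 — H = 0.9997 - j0.01601.
Step 5 — Magnitude: |H| = 0.9999 (-0.0 dB); phase: φ = -0.9°.

|H| = 0.9999 (-0.0 dB), φ = -0.9°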